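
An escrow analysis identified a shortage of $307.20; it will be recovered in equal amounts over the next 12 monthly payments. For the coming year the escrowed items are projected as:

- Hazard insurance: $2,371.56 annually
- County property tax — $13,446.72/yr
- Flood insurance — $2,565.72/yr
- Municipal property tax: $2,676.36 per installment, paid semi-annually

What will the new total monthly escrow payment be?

$2,003.66

Hazard insurance — $2,371.56
County property tax — $13,446.72
Flood insurance — $2,565.72
Municipal property tax — $2,676.36 × 2 = $5,352.72
Yearly total = $2,371.56 + $13,446.72 + $2,565.72 + $5,352.72 = $23,736.72
Monthly escrow = $23,736.72 ÷ 12 = $1,978.06
Monthly shortage recovery: $307.20 ÷ 12 = $25.60
New monthly escrow = $1,978.06 + $25.60 = $2,003.66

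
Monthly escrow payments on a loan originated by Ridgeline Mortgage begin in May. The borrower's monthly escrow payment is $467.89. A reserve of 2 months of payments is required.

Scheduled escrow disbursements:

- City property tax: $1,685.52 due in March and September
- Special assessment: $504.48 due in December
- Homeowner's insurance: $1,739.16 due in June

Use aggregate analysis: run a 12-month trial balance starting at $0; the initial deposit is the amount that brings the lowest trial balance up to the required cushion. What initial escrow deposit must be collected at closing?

Cushion = 2 × $467.89 = $935.78
Trial balance (start $0, +$467.89 each month, − disbursements):
  May: +$467.89 → $467.89
  Jun: +$467.89 − $1,739.16 → -$803.38
  Jul: +$467.89 → -$335.49
  Aug: +$467.89 → $132.40
  Sep: +$467.89 − $1,685.52 → -$1,085.23
  Oct: +$467.89 → -$617.34
  Nov: +$467.89 → -$149.45
  Dec: +$467.89 − $504.48 → -$186.04
  Jan: +$467.89 → $281.85
  Feb: +$467.89 → $749.74
  Mar: +$467.89 − $1,685.52 → -$467.89
  Apr: +$467.89 → $0.00
Lowest trial balance = -$1,085.23 (Sep)
Initial deposit = cushion − low point = $935.78 − (-$1,085.23) = $2,021.01

$2,021.01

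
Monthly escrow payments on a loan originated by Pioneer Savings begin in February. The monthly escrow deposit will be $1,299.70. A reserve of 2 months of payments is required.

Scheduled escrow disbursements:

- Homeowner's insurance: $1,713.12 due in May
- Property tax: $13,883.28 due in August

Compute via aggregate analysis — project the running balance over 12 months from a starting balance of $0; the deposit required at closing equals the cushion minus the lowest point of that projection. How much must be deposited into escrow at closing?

$9,097.90

Cushion = 2 × $1,299.70 = $2,599.40
Trial balance (start $0, +$1,299.70 each month, − disbursements):
  Feb: +$1,299.70 → $1,299.70
  Mar: +$1,299.70 → $2,599.40
  Apr: +$1,299.70 → $3,899.10
  May: +$1,299.70 − $1,713.12 → $3,485.68
  Jun: +$1,299.70 → $4,785.38
  Jul: +$1,299.70 → $6,085.08
  Aug: +$1,299.70 − $13,883.28 → -$6,498.50
  Sep: +$1,299.70 → -$5,198.80
  Oct: +$1,299.70 → -$3,899.10
  Nov: +$1,299.70 → -$2,599.40
  Dec: +$1,299.70 → -$1,299.70
  Jan: +$1,299.70 → $0.00
Lowest trial balance = -$6,498.50 (Aug)
Initial deposit = cushion − low point = $2,599.40 − (-$6,498.50) = $9,097.90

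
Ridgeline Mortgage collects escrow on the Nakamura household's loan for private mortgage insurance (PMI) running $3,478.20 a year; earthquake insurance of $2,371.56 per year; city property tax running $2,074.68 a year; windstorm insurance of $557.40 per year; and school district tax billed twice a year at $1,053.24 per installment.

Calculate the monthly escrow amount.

$882.36

Private mortgage insurance (PMI): $3,478.20 annually
Earthquake insurance: $2,371.56 annually
City property tax: $2,074.68 annually
Windstorm insurance: $557.40 annually
School district tax: $1,053.24 × 2 = $2,106.48 annually
Total per year = $3,478.20 + $2,371.56 + $2,074.68 + $557.40 + $2,106.48 = $10,588.32
Base monthly escrow = $10,588.32 / 12 = $882.36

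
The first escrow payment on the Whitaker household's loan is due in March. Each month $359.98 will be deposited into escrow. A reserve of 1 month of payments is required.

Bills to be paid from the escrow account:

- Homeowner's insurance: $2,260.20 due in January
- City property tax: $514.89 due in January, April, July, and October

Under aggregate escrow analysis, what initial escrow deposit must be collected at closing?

$719.96

Cushion = 1 × $359.98 = $359.98
Trial balance (start $0, +$359.98 each month, − disbursements):
  Mar: +$359.98 → $359.98
  Apr: +$359.98 − $514.89 → $205.07
  May: +$359.98 → $565.05
  Jun: +$359.98 → $925.03
  Jul: +$359.98 − $514.89 → $770.12
  Aug: +$359.98 → $1,130.10
  Sep: +$359.98 → $1,490.08
  Oct: +$359.98 − $514.89 → $1,335.17
  Nov: +$359.98 → $1,695.15
  Dec: +$359.98 → $2,055.13
  Jan: +$359.98 − $2,775.09 → -$359.98
  Feb: +$359.98 → $0.00
Lowest trial balance = -$359.98 (Jan)
Initial deposit = cushion − low point = $359.98 − (-$359.98) = $719.96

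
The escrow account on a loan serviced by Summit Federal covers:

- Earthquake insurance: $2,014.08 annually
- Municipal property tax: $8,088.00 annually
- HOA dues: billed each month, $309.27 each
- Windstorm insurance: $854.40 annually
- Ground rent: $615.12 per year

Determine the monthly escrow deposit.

Earthquake insurance = $2,014.08 per year
Municipal property tax = $8,088.00 per year
HOA dues = $309.27 × 12 = $3,711.24 per year
Windstorm insurance = $854.40 per year
Ground rent = $615.12 per year
Yearly total = $2,014.08 + $8,088.00 + $3,711.24 + $854.40 + $615.12 = $15,282.84
Per month = $15,282.84 / 12 = $1,273.57

$1,273.57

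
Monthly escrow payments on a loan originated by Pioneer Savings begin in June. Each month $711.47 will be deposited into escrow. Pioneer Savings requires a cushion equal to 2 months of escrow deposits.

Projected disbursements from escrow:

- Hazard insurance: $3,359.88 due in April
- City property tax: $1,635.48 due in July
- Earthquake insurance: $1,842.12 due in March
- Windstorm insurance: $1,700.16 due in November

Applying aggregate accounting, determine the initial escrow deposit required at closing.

Cushion = 2 × $711.47 = $1,422.94
Trial balance (start $0, +$711.47 each month, − disbursements):
  Jun: +$711.47 → $711.47
  Jul: +$711.47 − $1,635.48 → -$212.54
  Aug: +$711.47 → $498.93
  Sep: +$711.47 → $1,210.40
  Oct: +$711.47 → $1,921.87
  Nov: +$711.47 − $1,700.16 → $933.18
  Dec: +$711.47 → $1,644.65
  Jan: +$711.47 → $2,356.12
  Feb: +$711.47 → $3,067.59
  Mar: +$711.47 − $1,842.12 → $1,936.94
  Apr: +$711.47 − $3,359.88 → -$711.47
  May: +$711.47 → $0.00
Lowest trial balance = -$711.47 (Apr)
Initial deposit = cushion − low point = $1,422.94 − (-$711.47) = $2,134.41

$2,134.41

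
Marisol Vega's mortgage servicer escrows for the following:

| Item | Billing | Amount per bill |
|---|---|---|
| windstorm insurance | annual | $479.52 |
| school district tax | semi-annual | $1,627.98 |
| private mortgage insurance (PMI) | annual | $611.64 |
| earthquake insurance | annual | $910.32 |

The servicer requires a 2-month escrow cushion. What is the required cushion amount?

$876.24

Windstorm insurance = $479.52 annually
School district tax = $1,627.98 × 2 = $3,255.96 annually
Private mortgage insurance (PMI) = $611.64 annually
Earthquake insurance = $910.32 annually
Yearly total = $5,257.44
Base monthly escrow = $5,257.44 ÷ 12 = $438.12
Required cushion = 2 × $438.12 = $876.24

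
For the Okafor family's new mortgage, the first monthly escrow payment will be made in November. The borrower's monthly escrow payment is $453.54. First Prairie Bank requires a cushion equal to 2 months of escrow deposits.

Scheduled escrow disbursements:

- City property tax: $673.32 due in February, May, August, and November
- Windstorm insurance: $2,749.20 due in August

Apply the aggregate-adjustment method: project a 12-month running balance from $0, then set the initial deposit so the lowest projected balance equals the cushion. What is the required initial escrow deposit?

$1,814.16

Cushion = 2 × $453.54 = $907.08
Trial balance (start $0, +$453.54 each month, − disbursements):
  Nov: +$453.54 − $673.32 → -$219.78
  Dec: +$453.54 → $233.76
  Jan: +$453.54 → $687.30
  Feb: +$453.54 − $673.32 → $467.52
  Mar: +$453.54 → $921.06
  Apr: +$453.54 → $1,374.60
  May: +$453.54 − $673.32 → $1,154.82
  Jun: +$453.54 → $1,608.36
  Jul: +$453.54 → $2,061.90
  Aug: +$453.54 − $3,422.52 → -$907.08
  Sep: +$453.54 → -$453.54
  Oct: +$453.54 → $0.00
Lowest trial balance = -$907.08 (Aug)
Initial deposit = cushion − low point = $907.08 − (-$907.08) = $1,814.16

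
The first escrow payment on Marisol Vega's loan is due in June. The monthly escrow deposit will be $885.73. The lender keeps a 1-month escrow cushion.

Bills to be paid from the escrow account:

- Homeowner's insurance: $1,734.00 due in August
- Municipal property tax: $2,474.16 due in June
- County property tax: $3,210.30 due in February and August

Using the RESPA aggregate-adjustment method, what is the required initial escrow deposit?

Cushion = 1 × $885.73 = $885.73
Trial balance (start $0, +$885.73 each month, − disbursements):
  Jun: +$885.73 − $2,474.16 → -$1,588.43
  Jul: +$885.73 → -$702.70
  Aug: +$885.73 − $4,944.30 → -$4,761.27
  Sep: +$885.73 → -$3,875.54
  Oct: +$885.73 → -$2,989.81
  Nov: +$885.73 → -$2,104.08
  Dec: +$885.73 → -$1,218.35
  Jan: +$885.73 → -$332.62
  Feb: +$885.73 − $3,210.30 → -$2,657.19
  Mar: +$885.73 → -$1,771.46
  Apr: +$885.73 → -$885.73
  May: +$885.73 → $0.00
Lowest trial balance = -$4,761.27 (Aug)
Initial deposit = cushion − low point = $885.73 − (-$4,761.27) = $5,647.00

$5,647.00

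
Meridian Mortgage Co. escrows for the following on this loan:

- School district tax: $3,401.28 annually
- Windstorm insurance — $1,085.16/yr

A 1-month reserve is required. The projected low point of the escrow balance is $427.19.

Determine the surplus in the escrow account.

School district tax = $3,401.28
Windstorm insurance = $1,085.16
Total annual escrow = $3,401.28 + $1,085.16 = $4,486.44
Per month = $4,486.44 / 12 = $373.87
Required reserve = 1 × $373.87 = $373.87
Excess over cushion: $427.19 − $373.87 = $53.32

$53.32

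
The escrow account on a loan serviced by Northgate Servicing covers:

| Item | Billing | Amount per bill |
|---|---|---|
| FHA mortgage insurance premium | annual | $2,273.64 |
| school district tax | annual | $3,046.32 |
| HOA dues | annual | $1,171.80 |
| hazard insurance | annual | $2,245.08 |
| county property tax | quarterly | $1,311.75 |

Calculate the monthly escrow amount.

$1,165.32

FHA mortgage insurance premium: $2,273.64 per year
School district tax: $3,046.32 per year
HOA dues: $1,171.80 per year
Hazard insurance: $2,245.08 per year
County property tax: $1,311.75 × 4 = $5,247.00 per year
Combined annual = $2,273.64 + $3,046.32 + $1,171.80 + $2,245.08 + $5,247.00 = $13,983.84
Per month = $13,983.84 / 12 = $1,165.32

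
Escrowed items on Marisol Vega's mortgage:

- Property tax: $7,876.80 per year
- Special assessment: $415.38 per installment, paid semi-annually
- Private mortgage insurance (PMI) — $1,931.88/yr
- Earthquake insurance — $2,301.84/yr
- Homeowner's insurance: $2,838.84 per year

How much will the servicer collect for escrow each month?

Property tax: $7,876.80
Special assessment: $415.38 × 2 = $830.76
Private mortgage insurance (PMI): $1,931.88
Earthquake insurance: $2,301.84
Homeowner's insurance: $2,838.84
Combined annual = $15,780.12
Per month = $15,780.12 / 12 = $1,315.01

$1,315.01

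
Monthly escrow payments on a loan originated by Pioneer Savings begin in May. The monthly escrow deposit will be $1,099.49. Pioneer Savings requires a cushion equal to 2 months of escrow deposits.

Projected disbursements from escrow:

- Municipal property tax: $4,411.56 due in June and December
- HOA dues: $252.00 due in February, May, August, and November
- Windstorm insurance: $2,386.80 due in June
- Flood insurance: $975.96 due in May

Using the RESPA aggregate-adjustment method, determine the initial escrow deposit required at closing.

Cushion = 2 × $1,099.49 = $2,198.98
Trial balance (start $0, +$1,099.49 each month, − disbursements):
  May: +$1,099.49 − $1,227.96 → -$128.47
  Jun: +$1,099.49 − $6,798.36 → -$5,827.34
  Jul: +$1,099.49 → -$4,727.85
  Aug: +$1,099.49 − $252.00 → -$3,880.36
  Sep: +$1,099.49 → -$2,780.87
  Oct: +$1,099.49 → -$1,681.38
  Nov: +$1,099.49 − $252.00 → -$833.89
  Dec: +$1,099.49 − $4,411.56 → -$4,145.96
  Jan: +$1,099.49 → -$3,046.47
  Feb: +$1,099.49 − $252.00 → -$2,198.98
  Mar: +$1,099.49 → -$1,099.49
  Apr: +$1,099.49 → $0.00
Lowest trial balance = -$5,827.34 (Jun)
Initial deposit = cushion − low point = $2,198.98 − (-$5,827.34) = $8,026.32

$8,026.32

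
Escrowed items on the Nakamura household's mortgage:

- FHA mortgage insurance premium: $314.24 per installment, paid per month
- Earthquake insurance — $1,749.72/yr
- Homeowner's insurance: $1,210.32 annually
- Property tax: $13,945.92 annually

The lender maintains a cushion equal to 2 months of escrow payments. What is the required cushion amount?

FHA mortgage insurance premium: $314.24 × 12 = $3,770.88 annually
Earthquake insurance: $1,749.72 annually
Homeowner's insurance: $1,210.32 annually
Property tax: $13,945.92 annually
Total annual escrow = $3,770.88 + $1,749.72 + $1,210.32 + $13,945.92 = $20,676.84
Base monthly escrow = $20,676.84 / 12 = $1,723.07
Reserve = 2 × $1,723.07 = $3,446.14

$3,446.14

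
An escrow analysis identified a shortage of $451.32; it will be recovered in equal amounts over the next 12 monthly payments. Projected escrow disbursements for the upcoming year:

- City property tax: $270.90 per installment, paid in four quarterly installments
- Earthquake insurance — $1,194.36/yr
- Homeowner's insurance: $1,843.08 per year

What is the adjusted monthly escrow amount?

$381.03

City property tax = $270.90 × 4 = $1,083.60/yr
Earthquake insurance = $1,194.36/yr
Homeowner's insurance = $1,843.08/yr
Yearly total = $1,083.60 + $1,194.36 + $1,843.08 = $4,121.04
Monthly escrow = $4,121.04 ÷ 12 = $343.42
Shortage per month = $451.32 / 12 = $37.61
Adjusted monthly = $343.42 + $37.61 = $381.03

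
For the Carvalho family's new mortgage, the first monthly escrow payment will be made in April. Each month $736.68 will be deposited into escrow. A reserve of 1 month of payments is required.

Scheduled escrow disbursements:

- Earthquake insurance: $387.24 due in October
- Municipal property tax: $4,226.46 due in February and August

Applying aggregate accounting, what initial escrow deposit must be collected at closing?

Cushion = 1 × $736.68 = $736.68
Trial balance (start $0, +$736.68 each month, − disbursements):
  Apr: +$736.68 → $736.68
  May: +$736.68 → $1,473.36
  Jun: +$736.68 → $2,210.04
  Jul: +$736.68 → $2,946.72
  Aug: +$736.68 − $4,226.46 → -$543.06
  Sep: +$736.68 → $193.62
  Oct: +$736.68 − $387.24 → $543.06
  Nov: +$736.68 → $1,279.74
  Dec: +$736.68 → $2,016.42
  Jan: +$736.68 → $2,753.10
  Feb: +$736.68 − $4,226.46 → -$736.68
  Mar: +$736.68 → $0.00
Lowest trial balance = -$736.68 (Feb)
Initial deposit = cushion − low point = $736.68 − (-$736.68) = $1,473.36

$1,473.36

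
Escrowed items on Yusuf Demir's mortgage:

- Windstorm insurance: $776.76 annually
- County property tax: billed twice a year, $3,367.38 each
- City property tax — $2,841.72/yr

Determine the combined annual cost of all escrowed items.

Windstorm insurance — $776.76/yr
County property tax — $3,367.38 × 2 = $6,734.76/yr
City property tax — $2,841.72/yr
Combined annual = $10,353.24

$10,353.24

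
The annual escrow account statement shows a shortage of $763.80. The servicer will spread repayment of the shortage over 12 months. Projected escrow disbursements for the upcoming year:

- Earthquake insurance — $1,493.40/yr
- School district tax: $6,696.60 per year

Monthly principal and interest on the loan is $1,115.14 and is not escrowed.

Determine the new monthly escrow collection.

$746.15

Earthquake insurance — $1,493.40 per year
School district tax — $6,696.60 per year
Yearly total = $8,190.00
Per month = $8,190.00 ÷ 12 = $682.50
Shortage per month = $763.80 / 12 = $63.65
Adjusted monthly = $682.50 + $63.65 = $746.15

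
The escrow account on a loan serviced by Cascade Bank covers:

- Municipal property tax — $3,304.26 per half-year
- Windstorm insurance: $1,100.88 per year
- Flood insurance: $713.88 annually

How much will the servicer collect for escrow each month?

$701.94

Municipal property tax: $3,304.26 × 2 = $6,608.52 annually
Windstorm insurance: $1,100.88 annually
Flood insurance: $713.88 annually
Combined annual = $8,423.28
Monthly = $8,423.28 / 12 = $701.94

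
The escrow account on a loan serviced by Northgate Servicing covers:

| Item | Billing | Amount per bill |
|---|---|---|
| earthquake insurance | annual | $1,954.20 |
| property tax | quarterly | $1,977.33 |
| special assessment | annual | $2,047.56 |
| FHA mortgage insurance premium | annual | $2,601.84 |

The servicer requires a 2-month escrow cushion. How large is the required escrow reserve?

Earthquake insurance — $1,954.20 annually
Property tax — $1,977.33 × 4 = $7,909.32 annually
Special assessment — $2,047.56 annually
FHA mortgage insurance premium — $2,601.84 annually
Combined annual = $14,512.92
Per month = $14,512.92 ÷ 12 = $1,209.41
Required cushion = 2 × $1,209.41 = $2,418.82

$2,418.82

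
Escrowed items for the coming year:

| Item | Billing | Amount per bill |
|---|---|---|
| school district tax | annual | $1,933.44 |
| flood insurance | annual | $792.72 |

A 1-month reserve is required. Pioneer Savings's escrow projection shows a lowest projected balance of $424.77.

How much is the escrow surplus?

$197.59

School district tax — $1,933.44
Flood insurance — $792.72
Yearly total = $1,933.44 + $792.72 = $2,726.16
Monthly = $2,726.16 / 12 = $227.18
Required cushion = 1 × $227.18 = $227.18
Surplus = $424.77 − $227.18 = $197.59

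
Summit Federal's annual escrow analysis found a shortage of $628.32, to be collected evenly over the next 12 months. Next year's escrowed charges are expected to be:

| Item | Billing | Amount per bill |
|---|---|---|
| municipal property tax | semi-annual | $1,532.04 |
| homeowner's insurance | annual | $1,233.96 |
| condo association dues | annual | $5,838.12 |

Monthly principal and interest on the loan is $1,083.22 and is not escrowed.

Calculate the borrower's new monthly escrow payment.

$897.04

Municipal property tax = $1,532.04 × 2 = $3,064.08 annually
Homeowner's insurance = $1,233.96 annually
Condo association dues = $5,838.12 annually
Annual escrow total = $3,064.08 + $1,233.96 + $5,838.12 = $10,136.16
Base monthly escrow = $10,136.16 ÷ 12 = $844.68
Shortage spread = $628.32 / 12 = $52.36/mo
Adjusted monthly = $844.68 + $52.36 = $897.04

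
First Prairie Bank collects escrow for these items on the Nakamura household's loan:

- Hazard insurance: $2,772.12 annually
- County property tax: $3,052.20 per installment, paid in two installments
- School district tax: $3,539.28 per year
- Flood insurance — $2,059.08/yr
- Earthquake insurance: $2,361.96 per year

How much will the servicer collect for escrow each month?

$1,403.07

Hazard insurance: $2,772.12 per year
County property tax: $3,052.20 × 2 = $6,104.40 per year
School district tax: $3,539.28 per year
Flood insurance: $2,059.08 per year
Earthquake insurance: $2,361.96 per year
Total per year = $16,836.84
Monthly escrow = $16,836.84 / 12 = $1,403.07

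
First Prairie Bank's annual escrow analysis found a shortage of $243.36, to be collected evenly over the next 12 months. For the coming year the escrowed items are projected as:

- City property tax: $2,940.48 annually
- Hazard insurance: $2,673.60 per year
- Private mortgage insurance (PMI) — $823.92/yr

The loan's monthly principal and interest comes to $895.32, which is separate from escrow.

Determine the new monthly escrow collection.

$556.78

City property tax = $2,940.48
Hazard insurance = $2,673.60
Private mortgage insurance (PMI) = $823.92
Yearly total = $2,940.48 + $2,673.60 + $823.92 = $6,438.00
Monthly = $6,438.00 / 12 = $536.50
Shortage per month = $243.36 / 12 = $20.28
Adjusted monthly = $536.50 + $20.28 = $556.78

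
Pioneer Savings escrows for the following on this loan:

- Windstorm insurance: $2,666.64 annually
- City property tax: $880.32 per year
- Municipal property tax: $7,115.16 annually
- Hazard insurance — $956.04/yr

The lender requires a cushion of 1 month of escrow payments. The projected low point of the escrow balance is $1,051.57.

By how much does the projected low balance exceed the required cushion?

Windstorm insurance: $2,666.64
City property tax: $880.32
Municipal property tax: $7,115.16
Hazard insurance: $956.04
Total annual escrow = $2,666.64 + $880.32 + $7,115.16 + $956.04 = $11,618.16
Monthly escrow = $11,618.16 / 12 = $968.18
Cushion = 1 × $968.18 = $968.18
Excess over cushion: $1,051.57 − $968.18 = $83.39

$83.39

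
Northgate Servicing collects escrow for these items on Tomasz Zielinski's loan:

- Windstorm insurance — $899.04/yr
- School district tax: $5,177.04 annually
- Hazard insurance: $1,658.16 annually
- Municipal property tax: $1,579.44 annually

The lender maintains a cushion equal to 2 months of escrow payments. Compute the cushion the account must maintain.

$1,552.28

Windstorm insurance — $899.04 per year
School district tax — $5,177.04 per year
Hazard insurance — $1,658.16 per year
Municipal property tax — $1,579.44 per year
Combined annual = $899.04 + $5,177.04 + $1,658.16 + $1,579.44 = $9,313.68
Base monthly escrow = $9,313.68 ÷ 12 = $776.14
Reserve = 2 × $776.14 = $1,552.28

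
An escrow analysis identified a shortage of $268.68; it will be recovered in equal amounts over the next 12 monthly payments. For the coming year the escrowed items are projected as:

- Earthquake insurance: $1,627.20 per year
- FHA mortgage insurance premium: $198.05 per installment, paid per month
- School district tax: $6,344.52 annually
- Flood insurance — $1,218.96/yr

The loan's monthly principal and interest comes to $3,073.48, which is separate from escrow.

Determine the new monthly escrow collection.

Earthquake insurance = $1,627.20 annually
FHA mortgage insurance premium = $198.05 × 12 = $2,376.60 annually
School district tax = $6,344.52 annually
Flood insurance = $1,218.96 annually
Yearly total = $1,627.20 + $2,376.60 + $6,344.52 + $1,218.96 = $11,567.28
Monthly = $11,567.28 ÷ 12 = $963.94
Shortage spread = $268.68 ÷ 12 = $22.39/mo
New monthly escrow = $963.94 + $22.39 = $986.33

$986.33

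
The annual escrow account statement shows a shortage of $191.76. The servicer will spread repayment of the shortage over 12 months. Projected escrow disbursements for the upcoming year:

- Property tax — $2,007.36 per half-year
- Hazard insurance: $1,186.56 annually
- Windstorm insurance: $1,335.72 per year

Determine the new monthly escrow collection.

$560.73

Property tax: $2,007.36 × 2 = $4,014.72
Hazard insurance: $1,186.56
Windstorm insurance: $1,335.72
Total annual escrow = $4,014.72 + $1,186.56 + $1,335.72 = $6,537.00
Base monthly escrow = $6,537.00 / 12 = $544.75
Shortage per month = $191.76 ÷ 12 = $15.98
Adjusted monthly = $544.75 + $15.98 = $560.73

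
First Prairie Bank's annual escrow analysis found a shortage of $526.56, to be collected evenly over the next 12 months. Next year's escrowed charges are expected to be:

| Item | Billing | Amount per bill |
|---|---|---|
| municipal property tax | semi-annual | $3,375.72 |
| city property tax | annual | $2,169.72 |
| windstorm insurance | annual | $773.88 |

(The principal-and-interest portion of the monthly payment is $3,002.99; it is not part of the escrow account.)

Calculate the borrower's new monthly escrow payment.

Municipal property tax: $3,375.72 × 2 = $6,751.44
City property tax: $2,169.72
Windstorm insurance: $773.88
Total annual escrow = $9,695.04
Monthly escrow = $9,695.04 / 12 = $807.92
Shortage spread = $526.56 / 12 = $43.88/mo
Adjusted monthly = $807.92 + $43.88 = $851.80

$851.80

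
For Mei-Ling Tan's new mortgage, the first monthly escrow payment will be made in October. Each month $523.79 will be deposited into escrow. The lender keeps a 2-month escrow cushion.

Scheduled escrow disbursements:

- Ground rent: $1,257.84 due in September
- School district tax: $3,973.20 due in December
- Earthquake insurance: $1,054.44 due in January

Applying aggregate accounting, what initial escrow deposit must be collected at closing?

$3,980.06

Cushion = 2 × $523.79 = $1,047.58
Trial balance (start $0, +$523.79 each month, − disbursements):
  Oct: +$523.79 → $523.79
  Nov: +$523.79 → $1,047.58
  Dec: +$523.79 − $3,973.20 → -$2,401.83
  Jan: +$523.79 − $1,054.44 → -$2,932.48
  Feb: +$523.79 → -$2,408.69
  Mar: +$523.79 → -$1,884.90
  Apr: +$523.79 → -$1,361.11
  May: +$523.79 → -$837.32
  Jun: +$523.79 → -$313.53
  Jul: +$523.79 → $210.26
  Aug: +$523.79 → $734.05
  Sep: +$523.79 − $1,257.84 → $0.00
Lowest trial balance = -$2,932.48 (Jan)
Initial deposit = cushion − low point = $1,047.58 − (-$2,932.48) = $3,980.06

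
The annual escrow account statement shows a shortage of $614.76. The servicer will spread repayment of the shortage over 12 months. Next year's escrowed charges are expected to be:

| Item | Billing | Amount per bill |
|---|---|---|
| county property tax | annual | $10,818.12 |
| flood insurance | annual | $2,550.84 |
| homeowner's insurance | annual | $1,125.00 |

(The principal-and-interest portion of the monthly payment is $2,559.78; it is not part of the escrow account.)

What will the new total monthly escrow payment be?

County property tax = $10,818.12/yr
Flood insurance = $2,550.84/yr
Homeowner's insurance = $1,125.00/yr
Combined annual = $10,818.12 + $2,550.84 + $1,125.00 = $14,493.96
Per month = $14,493.96 ÷ 12 = $1,207.83
Monthly shortage recovery: $614.76 ÷ 12 = $51.23
New monthly escrow = $1,207.83 + $51.23 = $1,259.06

$1,259.06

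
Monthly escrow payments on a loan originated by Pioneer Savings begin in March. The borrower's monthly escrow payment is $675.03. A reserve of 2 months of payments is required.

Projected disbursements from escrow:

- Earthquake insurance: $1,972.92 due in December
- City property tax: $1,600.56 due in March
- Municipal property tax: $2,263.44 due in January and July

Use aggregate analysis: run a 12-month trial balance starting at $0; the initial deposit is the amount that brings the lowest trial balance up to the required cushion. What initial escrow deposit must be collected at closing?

$2,275.59

Cushion = 2 × $675.03 = $1,350.06
Trial balance (start $0, +$675.03 each month, − disbursements):
  Mar: +$675.03 − $1,600.56 → -$925.53
  Apr: +$675.03 → -$250.50
  May: +$675.03 → $424.53
  Jun: +$675.03 → $1,099.56
  Jul: +$675.03 − $2,263.44 → -$488.85
  Aug: +$675.03 → $186.18
  Sep: +$675.03 → $861.21
  Oct: +$675.03 → $1,536.24
  Nov: +$675.03 → $2,211.27
  Dec: +$675.03 − $1,972.92 → $913.38
  Jan: +$675.03 − $2,263.44 → -$675.03
  Feb: +$675.03 → $0.00
Lowest trial balance = -$925.53 (Mar)
Initial deposit = cushion − low point = $1,350.06 − (-$925.53) = $2,275.59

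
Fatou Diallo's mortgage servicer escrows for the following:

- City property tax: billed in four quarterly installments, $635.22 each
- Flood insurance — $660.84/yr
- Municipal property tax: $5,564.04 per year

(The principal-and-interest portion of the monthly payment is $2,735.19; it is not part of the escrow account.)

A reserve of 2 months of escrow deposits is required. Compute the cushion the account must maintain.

$1,460.96

City property tax — $635.22 × 4 = $2,540.88/yr
Flood insurance — $660.84/yr
Municipal property tax — $5,564.04/yr
Total per year = $2,540.88 + $660.84 + $5,564.04 = $8,765.76
Monthly = $8,765.76 / 12 = $730.48
Required cushion = 2 × $730.48 = $1,460.96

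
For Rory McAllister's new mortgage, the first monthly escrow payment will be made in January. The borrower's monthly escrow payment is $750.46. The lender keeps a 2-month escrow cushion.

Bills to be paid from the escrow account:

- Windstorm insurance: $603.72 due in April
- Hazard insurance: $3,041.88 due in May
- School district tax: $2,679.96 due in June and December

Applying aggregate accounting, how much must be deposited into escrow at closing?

$3,323.72

Cushion = 2 × $750.46 = $1,500.92
Trial balance (start $0, +$750.46 each month, − disbursements):
  Jan: +$750.46 → $750.46
  Feb: +$750.46 → $1,500.92
  Mar: +$750.46 → $2,251.38
  Apr: +$750.46 − $603.72 → $2,398.12
  May: +$750.46 − $3,041.88 → $106.70
  Jun: +$750.46 − $2,679.96 → -$1,822.80
  Jul: +$750.46 → -$1,072.34
  Aug: +$750.46 → -$321.88
  Sep: +$750.46 → $428.58
  Oct: +$750.46 → $1,179.04
  Nov: +$750.46 → $1,929.50
  Dec: +$750.46 − $2,679.96 → $0.00
Lowest trial balance = -$1,822.80 (Jun)
Initial deposit = cushion − low point = $1,500.92 − (-$1,822.80) = $3,323.72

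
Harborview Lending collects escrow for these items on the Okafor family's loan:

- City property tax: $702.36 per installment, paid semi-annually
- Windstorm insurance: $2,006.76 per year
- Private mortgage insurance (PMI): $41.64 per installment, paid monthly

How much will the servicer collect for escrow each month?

$325.93

City property tax — $702.36 × 2 = $1,404.72 per year
Windstorm insurance — $2,006.76 per year
Private mortgage insurance (PMI) — $41.64 × 12 = $499.68 per year
Combined annual = $1,404.72 + $2,006.76 + $499.68 = $3,911.16
Monthly escrow = $3,911.16 / 12 = $325.93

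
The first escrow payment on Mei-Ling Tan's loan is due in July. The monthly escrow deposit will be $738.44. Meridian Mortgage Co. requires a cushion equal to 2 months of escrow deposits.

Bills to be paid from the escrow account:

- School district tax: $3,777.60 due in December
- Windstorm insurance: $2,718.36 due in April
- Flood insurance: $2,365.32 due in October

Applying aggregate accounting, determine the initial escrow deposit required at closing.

$3,189.16

Cushion = 2 × $738.44 = $1,476.88
Trial balance (start $0, +$738.44 each month, − disbursements):
  Jul: +$738.44 → $738.44
  Aug: +$738.44 → $1,476.88
  Sep: +$738.44 → $2,215.32
  Oct: +$738.44 − $2,365.32 → $588.44
  Nov: +$738.44 → $1,326.88
  Dec: +$738.44 − $3,777.60 → -$1,712.28
  Jan: +$738.44 → -$973.84
  Feb: +$738.44 → -$235.40
  Mar: +$738.44 → $503.04
  Apr: +$738.44 − $2,718.36 → -$1,476.88
  May: +$738.44 → -$738.44
  Jun: +$738.44 → $0.00
Lowest trial balance = -$1,712.28 (Dec)
Initial deposit = cushion − low point = $1,476.88 − (-$1,712.28) = $3,189.16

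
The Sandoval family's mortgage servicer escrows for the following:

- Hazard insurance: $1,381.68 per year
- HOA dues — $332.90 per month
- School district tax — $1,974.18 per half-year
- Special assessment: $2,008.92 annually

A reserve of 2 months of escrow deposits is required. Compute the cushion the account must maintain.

$1,888.96

Hazard insurance — $1,381.68
HOA dues — $332.90 × 12 = $3,994.80
School district tax — $1,974.18 × 2 = $3,948.36
Special assessment — $2,008.92
Combined annual = $1,381.68 + $3,994.80 + $3,948.36 + $2,008.92 = $11,333.76
Per month = $11,333.76 / 12 = $944.48
Reserve = 2 × $944.48 = $1,888.96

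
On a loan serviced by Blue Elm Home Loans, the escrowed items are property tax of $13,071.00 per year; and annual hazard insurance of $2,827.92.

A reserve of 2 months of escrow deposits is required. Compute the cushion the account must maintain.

$2,649.82

Property tax — $13,071.00
Hazard insurance — $2,827.92
Annual escrow total = $15,898.92
Monthly = $15,898.92 / 12 = $1,324.91
Reserve = 2 × $1,324.91 = $2,649.82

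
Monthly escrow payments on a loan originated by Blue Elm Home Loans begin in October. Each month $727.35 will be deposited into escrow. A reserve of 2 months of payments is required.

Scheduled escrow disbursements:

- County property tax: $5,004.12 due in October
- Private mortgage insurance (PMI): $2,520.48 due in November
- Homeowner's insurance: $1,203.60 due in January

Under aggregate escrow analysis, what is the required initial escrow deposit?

Cushion = 2 × $727.35 = $1,454.70
Trial balance (start $0, +$727.35 each month, − disbursements):
  Oct: +$727.35 − $5,004.12 → -$4,276.77
  Nov: +$727.35 − $2,520.48 → -$6,069.90
  Dec: +$727.35 → -$5,342.55
  Jan: +$727.35 − $1,203.60 → -$5,818.80
  Feb: +$727.35 → -$5,091.45
  Mar: +$727.35 → -$4,364.10
  Apr: +$727.35 → -$3,636.75
  May: +$727.35 → -$2,909.40
  Jun: +$727.35 → -$2,182.05
  Jul: +$727.35 → -$1,454.70
  Aug: +$727.35 → -$727.35
  Sep: +$727.35 → $0.00
Lowest trial balance = -$6,069.90 (Nov)
Initial deposit = cushion − low point = $1,454.70 − (-$6,069.90) = $7,524.60

$7,524.60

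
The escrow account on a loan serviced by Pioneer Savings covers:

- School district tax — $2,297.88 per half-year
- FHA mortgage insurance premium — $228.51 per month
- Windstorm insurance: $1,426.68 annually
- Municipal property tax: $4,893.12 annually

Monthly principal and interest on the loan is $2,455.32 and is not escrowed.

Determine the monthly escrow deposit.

$1,138.14

School district tax: $2,297.88 × 2 = $4,595.76 annually
FHA mortgage insurance premium: $228.51 × 12 = $2,742.12 annually
Windstorm insurance: $1,426.68 annually
Municipal property tax: $4,893.12 annually
Combined annual = $4,595.76 + $2,742.12 + $1,426.68 + $4,893.12 = $13,657.68
Monthly = $13,657.68 ÷ 12 = $1,138.14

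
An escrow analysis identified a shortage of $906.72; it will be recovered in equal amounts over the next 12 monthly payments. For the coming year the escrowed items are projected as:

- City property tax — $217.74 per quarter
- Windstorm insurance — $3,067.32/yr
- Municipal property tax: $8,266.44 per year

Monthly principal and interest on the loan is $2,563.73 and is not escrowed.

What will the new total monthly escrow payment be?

$1,092.62

City property tax = $217.74 × 4 = $870.96/yr
Windstorm insurance = $3,067.32/yr
Municipal property tax = $8,266.44/yr
Yearly total = $12,204.72
Per month = $12,204.72 ÷ 12 = $1,017.06
Monthly shortage recovery: $906.72 / 12 = $75.56
Adjusted monthly = $1,017.06 + $75.56 = $1,092.62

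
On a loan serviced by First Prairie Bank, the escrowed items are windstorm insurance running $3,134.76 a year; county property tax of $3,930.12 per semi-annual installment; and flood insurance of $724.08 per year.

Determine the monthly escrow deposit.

$976.59

Windstorm insurance = $3,134.76 annually
County property tax = $3,930.12 × 2 = $7,860.24 annually
Flood insurance = $724.08 annually
Combined annual = $11,719.08
Monthly escrow = $11,719.08 / 12 = $976.59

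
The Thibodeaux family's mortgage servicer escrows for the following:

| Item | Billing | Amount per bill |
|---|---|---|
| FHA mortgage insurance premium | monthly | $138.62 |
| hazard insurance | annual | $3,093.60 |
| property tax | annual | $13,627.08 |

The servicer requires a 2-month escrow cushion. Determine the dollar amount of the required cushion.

$3,064.02

FHA mortgage insurance premium — $138.62 × 12 = $1,663.44
Hazard insurance — $3,093.60
Property tax — $13,627.08
Annual escrow total = $18,384.12
Monthly = $18,384.12 ÷ 12 = $1,532.01
Required cushion = 2 × $1,532.01 = $3,064.02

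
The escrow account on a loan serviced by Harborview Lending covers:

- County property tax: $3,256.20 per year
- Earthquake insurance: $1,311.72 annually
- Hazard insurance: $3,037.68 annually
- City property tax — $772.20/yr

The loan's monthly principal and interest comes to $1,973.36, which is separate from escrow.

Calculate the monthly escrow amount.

County property tax = $3,256.20 annually
Earthquake insurance = $1,311.72 annually
Hazard insurance = $3,037.68 annually
City property tax = $772.20 annually
Combined annual = $8,377.80
Monthly = $8,377.80 / 12 = $698.15

$698.15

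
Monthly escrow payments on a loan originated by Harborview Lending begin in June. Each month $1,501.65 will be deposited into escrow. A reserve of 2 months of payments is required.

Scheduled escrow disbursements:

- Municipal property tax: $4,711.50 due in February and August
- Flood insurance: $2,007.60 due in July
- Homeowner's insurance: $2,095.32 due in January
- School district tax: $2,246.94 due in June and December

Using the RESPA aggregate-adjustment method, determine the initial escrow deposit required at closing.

Cushion = 2 × $1,501.65 = $3,003.30
Trial balance (start $0, +$1,501.65 each month, − disbursements):
  Jun: +$1,501.65 − $2,246.94 → -$745.29
  Jul: +$1,501.65 − $2,007.60 → -$1,251.24
  Aug: +$1,501.65 − $4,711.50 → -$4,461.09
  Sep: +$1,501.65 → -$2,959.44
  Oct: +$1,501.65 → -$1,457.79
  Nov: +$1,501.65 → $43.86
  Dec: +$1,501.65 − $2,246.94 → -$701.43
  Jan: +$1,501.65 − $2,095.32 → -$1,295.10
  Feb: +$1,501.65 − $4,711.50 → -$4,504.95
  Mar: +$1,501.65 → -$3,003.30
  Apr: +$1,501.65 → -$1,501.65
  May: +$1,501.65 → $0.00
Lowest trial balance = -$4,504.95 (Feb)
Initial deposit = cushion − low point = $3,003.30 − (-$4,504.95) = $7,508.25

$7,508.25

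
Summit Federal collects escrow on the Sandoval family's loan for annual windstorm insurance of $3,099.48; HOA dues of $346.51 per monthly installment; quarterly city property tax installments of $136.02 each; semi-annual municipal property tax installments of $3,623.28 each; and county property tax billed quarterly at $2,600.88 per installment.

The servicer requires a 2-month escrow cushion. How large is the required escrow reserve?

Windstorm insurance = $3,099.48
HOA dues = $346.51 × 12 = $4,158.12
City property tax = $136.02 × 4 = $544.08
Municipal property tax = $3,623.28 × 2 = $7,246.56
County property tax = $2,600.88 × 4 = $10,403.52
Yearly total = $3,099.48 + $4,158.12 + $544.08 + $7,246.56 + $10,403.52 = $25,451.76
Monthly escrow = $25,451.76 ÷ 12 = $2,120.98
Cushion = 2 × $2,120.98 = $4,241.96

$4,241.96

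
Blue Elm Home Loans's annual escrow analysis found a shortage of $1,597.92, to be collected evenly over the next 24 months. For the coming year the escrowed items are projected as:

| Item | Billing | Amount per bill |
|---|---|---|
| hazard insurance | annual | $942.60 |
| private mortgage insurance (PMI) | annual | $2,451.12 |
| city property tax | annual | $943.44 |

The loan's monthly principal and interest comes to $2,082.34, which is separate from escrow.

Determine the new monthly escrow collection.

$428.01

Hazard insurance = $942.60 per year
Private mortgage insurance (PMI) = $2,451.12 per year
City property tax = $943.44 per year
Annual escrow total = $4,337.16
Base monthly escrow = $4,337.16 ÷ 12 = $361.43
Shortage per month = $1,597.92 ÷ 24 = $66.58
Adjusted monthly = $361.43 + $66.58 = $428.01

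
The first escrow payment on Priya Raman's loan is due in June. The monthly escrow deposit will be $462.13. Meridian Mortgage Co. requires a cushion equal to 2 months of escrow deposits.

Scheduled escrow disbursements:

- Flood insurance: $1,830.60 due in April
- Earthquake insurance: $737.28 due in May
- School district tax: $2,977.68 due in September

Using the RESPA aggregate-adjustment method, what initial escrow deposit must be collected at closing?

Cushion = 2 × $462.13 = $924.26
Trial balance (start $0, +$462.13 each month, − disbursements):
  Jun: +$462.13 → $462.13
  Jul: +$462.13 → $924.26
  Aug: +$462.13 → $1,386.39
  Sep: +$462.13 − $2,977.68 → -$1,129.16
  Oct: +$462.13 → -$667.03
  Nov: +$462.13 → -$204.90
  Dec: +$462.13 → $257.23
  Jan: +$462.13 → $719.36
  Feb: +$462.13 → $1,181.49
  Mar: +$462.13 → $1,643.62
  Apr: +$462.13 − $1,830.60 → $275.15
  May: +$462.13 − $737.28 → $0.00
Lowest trial balance = -$1,129.16 (Sep)
Initial deposit = cushion − low point = $924.26 − (-$1,129.16) = $2,053.42

$2,053.42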